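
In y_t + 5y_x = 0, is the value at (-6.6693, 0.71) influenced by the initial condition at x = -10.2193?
Yes. The characteristic through (-6.6693, 0.71) passes through x = -10.2193.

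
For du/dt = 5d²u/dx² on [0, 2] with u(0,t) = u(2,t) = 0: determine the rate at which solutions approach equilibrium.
Eigenvalues: λₙ = 5n²π²/2².
First three modes:
  n=1: λ₁ = 5π²/2² ≈ 12.337
  n=2: λ₂ = 20π²/2² ≈ 49.348 (4× faster decay)
  n=3: λ₃ = 45π²/2² ≈ 111.033 (9× faster decay)
As t → ∞, higher modes decay exponentially faster. The n=1 mode dominates: u ~ c₁ sin(πx/2) e^{-λ₁t}.
Decay rate: λ₁ = 5π²/2² ≈ 12.337.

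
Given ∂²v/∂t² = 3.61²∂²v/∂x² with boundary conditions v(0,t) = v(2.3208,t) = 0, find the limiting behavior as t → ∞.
v oscillates (no decay). Energy is conserved; the solution oscillates indefinitely as standing waves.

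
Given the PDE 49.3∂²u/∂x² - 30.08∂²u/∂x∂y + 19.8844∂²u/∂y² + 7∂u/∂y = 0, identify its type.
The second-order coefficients are A = 49.3, B = -30.08, C = 19.8844. Since B² - 4AC = -3016.39728 < 0, this is an elliptic PDE.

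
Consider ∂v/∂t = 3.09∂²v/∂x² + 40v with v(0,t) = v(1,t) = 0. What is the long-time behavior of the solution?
As t → ∞, v grows unboundedly. Reaction dominates diffusion (r=40 > κπ²/L²≈30.5); solution grows exponentially.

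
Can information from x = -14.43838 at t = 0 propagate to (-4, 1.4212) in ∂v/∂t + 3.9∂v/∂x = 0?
No. Only data at x = -9.54268 affects (-4, 1.4212). Advection has one-way propagation along characteristics.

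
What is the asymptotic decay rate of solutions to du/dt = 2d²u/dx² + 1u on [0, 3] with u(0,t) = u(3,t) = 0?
Eigenvalues: λₙ = 2n²π²/3² - 1.
First three modes:
  n=1: λ₁ = 2π²/3² - 1 ≈ 1.193
  n=2: λ₂ = 8π²/3² - 1 ≈ 7.773
  n=3: λ₃ = 18π²/3² - 1 ≈ 18.739
Since 2π²/3² ≈ 2.193 > 1, all λₙ > 0.
The n=1 mode decays slowest → dominates as t → ∞.
Asymptotic: u ~ c₁ sin(πx/3) e^{-λ₁t} with decay rate λ₁ ≈ 1.193.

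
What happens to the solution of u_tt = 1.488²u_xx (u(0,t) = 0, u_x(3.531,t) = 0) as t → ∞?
u oscillates (no decay). Energy is conserved; the solution oscillates indefinitely as standing waves.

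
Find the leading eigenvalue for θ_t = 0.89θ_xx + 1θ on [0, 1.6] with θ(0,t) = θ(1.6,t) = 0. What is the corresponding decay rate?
Eigenvalues: λₙ = 0.89n²π²/1.6² - 1.
First three modes:
  n=1: λ₁ = 0.89π²/1.6² - 1 ≈ 2.431
  n=2: λ₂ = 3.56π²/1.6² - 1 ≈ 12.725
  n=3: λ₃ = 8.01π²/1.6² - 1 ≈ 29.881
Since 0.89π²/1.6² ≈ 3.431 > 1, all λₙ > 0.
The n=1 mode decays slowest → dominates as t → ∞.
Asymptotic: θ ~ c₁ sin(πx/1.6) e^{-λ₁t} with decay rate λ₁ ≈ 2.431.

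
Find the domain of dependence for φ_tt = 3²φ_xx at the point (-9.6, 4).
Domain of dependence: [-21.6, 2.4]. Signals travel at speed 3, so data within |x - -9.6| ≤ 3·4 = 12 can reach the point.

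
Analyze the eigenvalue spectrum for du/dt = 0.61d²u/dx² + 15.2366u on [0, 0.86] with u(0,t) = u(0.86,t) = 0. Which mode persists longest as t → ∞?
Eigenvalues: λₙ = 0.61n²π²/0.86² - 15.2366.
First three modes:
  n=1: λ₁ = 0.61π²/0.86² - 15.2366 ≈ -7.096
  n=2: λ₂ = 2.44π²/0.86² - 15.2366 ≈ 17.324
  n=3: λ₃ = 5.49π²/0.86² - 15.2366 ≈ 58.025
Since 0.61π²/0.86² ≈ 8.14 < 15.2366, λ₁ < 0.
The n=1 mode grows fastest (−λₙ is largest for n=1) → dominates.
Asymptotic: u ~ c₁ sin(πx/0.86) e^{7.096t} (exponential growth at rate −λ₁ ≈ 7.096).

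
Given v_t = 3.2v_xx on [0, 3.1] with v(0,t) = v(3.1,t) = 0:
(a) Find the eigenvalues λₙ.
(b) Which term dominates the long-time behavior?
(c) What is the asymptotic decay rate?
Eigenvalues: λₙ = 3.2n²π²/3.1².
First three modes:
  n=1: λ₁ = 3.2π²/3.1² ≈ 3.286
  n=2: λ₂ = 12.8π²/3.1² ≈ 13.146 (4× faster decay)
  n=3: λ₃ = 28.8π²/3.1² ≈ 29.578 (9× faster decay)
As t → ∞, higher modes decay exponentially faster. The n=1 mode dominates: v ~ c₁ sin(πx/3.1) e^{-λ₁t}.
Decay rate: λ₁ = 3.2π²/3.1² ≈ 3.286.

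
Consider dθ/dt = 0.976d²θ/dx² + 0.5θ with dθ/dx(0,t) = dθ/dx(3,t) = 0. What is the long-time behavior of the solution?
As t → ∞, θ grows unboundedly. With Neumann BCs the constant mode has diffusion eigenvalue 0, so any r > 0 makes it grow like e^(0.5t); solution grows exponentially.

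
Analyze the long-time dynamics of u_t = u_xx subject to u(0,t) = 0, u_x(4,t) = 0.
Long-time behavior: u → 0. Heat escapes through the Dirichlet boundary.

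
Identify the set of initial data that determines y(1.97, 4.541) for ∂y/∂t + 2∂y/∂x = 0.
A single point: x = -7.112. The characteristic through (1.97, 4.541) is x - 2t = const, so x = 1.97 - 2·4.541 = -7.112.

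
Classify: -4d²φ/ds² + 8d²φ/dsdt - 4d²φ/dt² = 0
Parabolic (discriminant = 0).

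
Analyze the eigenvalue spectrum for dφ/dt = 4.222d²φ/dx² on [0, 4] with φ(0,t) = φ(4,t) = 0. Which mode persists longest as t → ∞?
Eigenvalues: λₙ = 4.222n²π²/4².
First three modes:
  n=1: λ₁ = 4.222π²/4² ≈ 2.604
  n=2: λ₂ = 16.888π²/4² ≈ 10.417 (4× faster decay)
  n=3: λ₃ = 37.998π²/4² ≈ 23.439 (9× faster decay)
As t → ∞, higher modes decay exponentially faster. The n=1 mode dominates: φ ~ c₁ sin(πx/4) e^{-λ₁t}.
Decay rate: λ₁ = 4.222π²/4² ≈ 2.604.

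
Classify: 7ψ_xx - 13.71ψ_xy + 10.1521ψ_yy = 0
Elliptic (discriminant = -96.2947).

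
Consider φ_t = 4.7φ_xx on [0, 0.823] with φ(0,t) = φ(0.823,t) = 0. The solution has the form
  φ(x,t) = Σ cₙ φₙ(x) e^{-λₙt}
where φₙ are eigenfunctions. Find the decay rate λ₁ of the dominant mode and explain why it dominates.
Eigenvalues: λₙ = 4.7n²π²/0.823².
First three modes:
  n=1: λ₁ = 4.7π²/0.823² ≈ 68.485
  n=2: λ₂ = 18.8π²/0.823² ≈ 273.942 (4× faster decay)
  n=3: λ₃ = 42.3π²/0.823² ≈ 616.369 (9× faster decay)
As t → ∞, higher modes decay exponentially faster. The n=1 mode dominates: φ ~ c₁ sin(πx/0.823) e^{-λ₁t}.
Decay rate: λ₁ = 4.7π²/0.823² ≈ 68.485.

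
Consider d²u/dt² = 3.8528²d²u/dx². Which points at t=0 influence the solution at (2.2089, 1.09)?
Domain of dependence: [-1.990652, 6.408452]. Signals travel at speed 3.8528, so data within |x - 2.2089| ≤ 3.8528·1.09 = 4.199552 can reach the point.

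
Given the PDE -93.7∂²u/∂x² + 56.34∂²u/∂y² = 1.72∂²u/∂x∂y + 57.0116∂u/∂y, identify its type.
Rewriting in standard form: -93.7∂²u/∂x² - 1.72∂²u/∂x∂y + 56.34∂²u/∂y² - 57.0116∂u/∂y = 0. The second-order coefficients are A = -93.7, B = -1.72, C = 56.34. Since B² - 4AC = 21119.1904 > 0, this is a hyperbolic PDE.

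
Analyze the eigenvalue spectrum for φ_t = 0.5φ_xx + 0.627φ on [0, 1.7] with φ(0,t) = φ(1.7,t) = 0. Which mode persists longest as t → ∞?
Eigenvalues: λₙ = 0.5n²π²/1.7² - 0.627.
First three modes:
  n=1: λ₁ = 0.5π²/1.7² - 0.627 ≈ 1.081
  n=2: λ₂ = 2π²/1.7² - 0.627 ≈ 6.203
  n=3: λ₃ = 4.5π²/1.7² - 0.627 ≈ 14.741
Since 0.5π²/1.7² ≈ 1.708 > 0.627, all λₙ > 0.
The n=1 mode decays slowest → dominates as t → ∞.
Asymptotic: φ ~ c₁ sin(πx/1.7) e^{-λ₁t} with decay rate λ₁ ≈ 1.081.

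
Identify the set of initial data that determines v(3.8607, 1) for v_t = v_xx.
The entire real line. The heat equation has infinite propagation speed: any initial disturbance instantly affects all points (though exponentially small far away).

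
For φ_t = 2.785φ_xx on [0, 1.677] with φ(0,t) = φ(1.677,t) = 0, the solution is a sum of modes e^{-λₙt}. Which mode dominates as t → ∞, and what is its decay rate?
Eigenvalues: λₙ = 2.785n²π²/1.677².
First three modes:
  n=1: λ₁ = 2.785π²/1.677² ≈ 9.774
  n=2: λ₂ = 11.14π²/1.677² ≈ 39.095 (4× faster decay)
  n=3: λ₃ = 25.065π²/1.677² ≈ 87.963 (9× faster decay)
As t → ∞, higher modes decay exponentially faster. The n=1 mode dominates: φ ~ c₁ sin(πx/1.677) e^{-λ₁t}.
Decay rate: λ₁ = 2.785π²/1.677² ≈ 9.774.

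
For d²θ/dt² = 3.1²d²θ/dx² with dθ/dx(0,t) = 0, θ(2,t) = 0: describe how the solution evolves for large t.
θ oscillates (no decay). Energy is conserved; the solution oscillates indefinitely as standing waves.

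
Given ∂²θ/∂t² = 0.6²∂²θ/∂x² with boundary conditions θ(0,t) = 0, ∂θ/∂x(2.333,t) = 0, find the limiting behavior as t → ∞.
θ oscillates (no decay). Energy is conserved; the solution oscillates indefinitely as standing waves.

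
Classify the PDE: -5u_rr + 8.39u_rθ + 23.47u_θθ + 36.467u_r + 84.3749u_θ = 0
A = -5, B = 8.39, C = 23.47. Discriminant B² - 4AC = 539.7921. Since 539.7921 > 0, hyperbolic.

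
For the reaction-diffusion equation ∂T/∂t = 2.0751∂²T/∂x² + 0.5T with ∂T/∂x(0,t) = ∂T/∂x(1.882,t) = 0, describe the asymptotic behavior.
T grows unboundedly. With Neumann BCs the constant mode has diffusion eigenvalue 0, so any r > 0 makes it grow like e^(0.5t); solution grows exponentially.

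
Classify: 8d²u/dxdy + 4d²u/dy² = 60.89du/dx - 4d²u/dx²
Rewriting in standard form: 4d²u/dx² + 8d²u/dxdy + 4d²u/dy² - 60.89du/dx = 0. Parabolic (discriminant = 0).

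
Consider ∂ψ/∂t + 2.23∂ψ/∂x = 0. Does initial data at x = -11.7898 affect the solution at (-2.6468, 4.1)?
Yes. The characteristic through (-2.6468, 4.1) passes through x = -11.7898.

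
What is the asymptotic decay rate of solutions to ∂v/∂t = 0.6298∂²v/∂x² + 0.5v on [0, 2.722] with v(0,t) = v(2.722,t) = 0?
Eigenvalues: λₙ = 0.6298n²π²/2.722² - 0.5.
First three modes:
  n=1: λ₁ = 0.6298π²/2.722² - 0.5 ≈ 0.339
  n=2: λ₂ = 2.5192π²/2.722² - 0.5 ≈ 2.856
  n=3: λ₃ = 5.6682π²/2.722² - 0.5 ≈ 7.05
Since 0.6298π²/2.722² ≈ 0.839 > 0.5, all λₙ > 0.
The n=1 mode decays slowest → dominates as t → ∞.
Asymptotic: v ~ c₁ sin(πx/2.722) e^{-λ₁t} with decay rate λ₁ ≈ 0.339.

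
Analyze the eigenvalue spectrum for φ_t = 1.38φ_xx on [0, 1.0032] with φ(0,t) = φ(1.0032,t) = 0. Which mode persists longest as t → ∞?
Eigenvalues: λₙ = 1.38n²π²/1.0032².
First three modes:
  n=1: λ₁ = 1.38π²/1.0032² ≈ 13.533
  n=2: λ₂ = 5.52π²/1.0032² ≈ 54.133 (4× faster decay)
  n=3: λ₃ = 12.42π²/1.0032² ≈ 121.8 (9× faster decay)
As t → ∞, higher modes decay exponentially faster. The n=1 mode dominates: φ ~ c₁ sin(πx/1.0032) e^{-λ₁t}.
Decay rate: λ₁ = 1.38π²/1.0032² ≈ 13.533.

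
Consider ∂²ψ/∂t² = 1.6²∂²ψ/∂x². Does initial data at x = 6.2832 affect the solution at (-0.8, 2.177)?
No. The domain of dependence is [-4.2832, 2.6832], and 6.2832 is outside this interval.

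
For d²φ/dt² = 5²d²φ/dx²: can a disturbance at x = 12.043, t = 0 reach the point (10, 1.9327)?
Yes. The domain of dependence is [0.3365, 19.6635], and 12.043 ∈ [0.3365, 19.6635].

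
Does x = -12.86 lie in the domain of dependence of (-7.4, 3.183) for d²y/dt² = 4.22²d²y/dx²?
Yes. The domain of dependence is [-20.83226, 6.03226], and -12.86 ∈ [-20.83226, 6.03226].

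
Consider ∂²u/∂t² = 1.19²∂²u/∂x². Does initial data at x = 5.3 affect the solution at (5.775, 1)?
Yes. The domain of dependence is [4.585, 6.965], and 5.3 ∈ [4.585, 6.965].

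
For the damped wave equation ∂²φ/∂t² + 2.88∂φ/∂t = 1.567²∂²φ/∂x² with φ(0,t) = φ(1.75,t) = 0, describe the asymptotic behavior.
φ → 0. Damping (γ=2.88) dissipates energy; oscillations decay exponentially.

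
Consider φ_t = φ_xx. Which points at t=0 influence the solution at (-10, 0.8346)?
The entire real line. The heat equation has infinite propagation speed: any initial disturbance instantly affects all points (though exponentially small far away).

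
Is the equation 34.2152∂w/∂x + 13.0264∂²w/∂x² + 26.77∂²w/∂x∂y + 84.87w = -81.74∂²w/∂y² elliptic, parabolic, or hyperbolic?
Rewriting in standard form: 13.0264∂²w/∂x² + 26.77∂²w/∂x∂y + 81.74∂²w/∂y² + 34.2152∂w/∂x + 84.87w = 0. Computing B² - 4AC with A = 13.0264, B = 26.77, C = 81.74: discriminant = -3542.478844 (negative). Answer: elliptic.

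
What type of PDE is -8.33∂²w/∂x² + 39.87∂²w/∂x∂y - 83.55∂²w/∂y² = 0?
With A = -8.33, B = 39.87, C = -83.55, the discriminant is -1194.2691. This is an elliptic PDE.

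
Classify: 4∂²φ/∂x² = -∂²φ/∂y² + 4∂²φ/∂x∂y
Rewriting in standard form: 4∂²φ/∂x² - 4∂²φ/∂x∂y + ∂²φ/∂y² = 0. Parabolic (discriminant = 0).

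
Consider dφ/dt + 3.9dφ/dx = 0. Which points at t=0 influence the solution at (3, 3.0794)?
A single point: x = -9.00966. The characteristic through (3, 3.0794) is x - 3.9t = const, so x = 3 - 3.9·3.0794 = -9.00966.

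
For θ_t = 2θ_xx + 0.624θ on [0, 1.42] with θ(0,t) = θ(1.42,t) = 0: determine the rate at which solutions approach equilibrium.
Eigenvalues: λₙ = 2n²π²/1.42² - 0.624.
First three modes:
  n=1: λ₁ = 2π²/1.42² - 0.624 ≈ 9.165
  n=2: λ₂ = 8π²/1.42² - 0.624 ≈ 38.533
  n=3: λ₃ = 18π²/1.42² - 0.624 ≈ 87.48
Since 2π²/1.42² ≈ 9.789 > 0.624, all λₙ > 0.
The n=1 mode decays slowest → dominates as t → ∞.
Asymptotic: θ ~ c₁ sin(πx/1.42) e^{-λ₁t} with decay rate λ₁ ≈ 9.165.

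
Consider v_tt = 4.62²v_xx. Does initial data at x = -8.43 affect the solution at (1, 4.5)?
Yes. The domain of dependence is [-19.79, 21.79], and -8.43 ∈ [-19.79, 21.79].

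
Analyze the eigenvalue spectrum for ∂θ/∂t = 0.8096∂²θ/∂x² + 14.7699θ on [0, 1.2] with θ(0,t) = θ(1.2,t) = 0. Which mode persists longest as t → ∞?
Eigenvalues: λₙ = 0.8096n²π²/1.2² - 14.7699.
First three modes:
  n=1: λ₁ = 0.8096π²/1.2² - 14.7699 ≈ -9.221
  n=2: λ₂ = 3.2384π²/1.2² - 14.7699 ≈ 7.426
  n=3: λ₃ = 7.2864π²/1.2² - 14.7699 ≈ 35.17
Since 0.8096π²/1.2² ≈ 5.549 < 14.7699, λ₁ < 0.
The n=1 mode grows fastest (−λₙ is largest for n=1) → dominates.
Asymptotic: θ ~ c₁ sin(πx/1.2) e^{9.221t} (exponential growth at rate −λ₁ ≈ 9.221).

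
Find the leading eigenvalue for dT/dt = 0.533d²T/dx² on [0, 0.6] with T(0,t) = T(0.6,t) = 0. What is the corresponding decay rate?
Eigenvalues: λₙ = 0.533n²π²/0.6².
First three modes:
  n=1: λ₁ = 0.533π²/0.6² ≈ 14.612
  n=2: λ₂ = 2.132π²/0.6² ≈ 58.45 (4× faster decay)
  n=3: λ₃ = 4.797π²/0.6² ≈ 131.512 (9× faster decay)
As t → ∞, higher modes decay exponentially faster. The n=1 mode dominates: T ~ c₁ sin(πx/0.6) e^{-λ₁t}.
Decay rate: λ₁ = 0.533π²/0.6² ≈ 14.612.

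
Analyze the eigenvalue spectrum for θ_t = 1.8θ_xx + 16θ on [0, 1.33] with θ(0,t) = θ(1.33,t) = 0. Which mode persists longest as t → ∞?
Eigenvalues: λₙ = 1.8n²π²/1.33² - 16.
First three modes:
  n=1: λ₁ = 1.8π²/1.33² - 16 ≈ -5.957
  n=2: λ₂ = 7.2π²/1.33² - 16 ≈ 24.173
  n=3: λ₃ = 16.2π²/1.33² - 16 ≈ 74.388
Since 1.8π²/1.33² ≈ 10.043 < 16, λ₁ < 0.
The n=1 mode grows fastest (−λₙ is largest for n=1) → dominates.
Asymptotic: θ ~ c₁ sin(πx/1.33) e^{5.957t} (exponential growth at rate −λ₁ ≈ 5.957).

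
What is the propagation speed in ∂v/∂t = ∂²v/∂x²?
Infinite. The heat equation is parabolic, not hyperbolic, so disturbances propagate instantly.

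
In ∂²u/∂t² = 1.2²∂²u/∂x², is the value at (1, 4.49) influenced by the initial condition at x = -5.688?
No. The domain of dependence is [-4.388, 6.388], and -5.688 is outside this interval.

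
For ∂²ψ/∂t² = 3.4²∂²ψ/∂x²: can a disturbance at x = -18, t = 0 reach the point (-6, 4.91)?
Yes. The domain of dependence is [-22.694, 10.694], and -18 ∈ [-22.694, 10.694].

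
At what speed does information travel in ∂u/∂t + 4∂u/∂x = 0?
Speed = 4. Information travels along x - 4t = const (rightward).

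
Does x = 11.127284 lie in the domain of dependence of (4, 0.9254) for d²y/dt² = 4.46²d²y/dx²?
No. The domain of dependence is [-0.127284, 8.127284], and 11.127284 is outside this interval.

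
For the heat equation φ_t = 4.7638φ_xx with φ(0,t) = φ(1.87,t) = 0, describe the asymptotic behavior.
φ → 0. Heat diffuses out through both boundaries.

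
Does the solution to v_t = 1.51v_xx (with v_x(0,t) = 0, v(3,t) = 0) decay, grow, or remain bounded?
v → 0. Heat escapes through the Dirichlet boundary.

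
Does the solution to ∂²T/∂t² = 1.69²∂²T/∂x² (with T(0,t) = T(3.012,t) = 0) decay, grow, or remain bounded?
T oscillates (no decay). Energy is conserved; the solution oscillates indefinitely as standing waves.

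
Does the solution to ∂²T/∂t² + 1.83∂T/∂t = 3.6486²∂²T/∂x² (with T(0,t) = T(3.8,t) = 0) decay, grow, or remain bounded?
T → 0. Damping (γ=1.83) dissipates energy; oscillations decay exponentially.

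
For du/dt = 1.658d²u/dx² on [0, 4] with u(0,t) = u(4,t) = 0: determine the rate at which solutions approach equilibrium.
Eigenvalues: λₙ = 1.658n²π²/4².
First three modes:
  n=1: λ₁ = 1.658π²/4² ≈ 1.023
  n=2: λ₂ = 6.632π²/4² ≈ 4.091 (4× faster decay)
  n=3: λ₃ = 14.922π²/4² ≈ 9.205 (9× faster decay)
As t → ∞, higher modes decay exponentially faster. The n=1 mode dominates: u ~ c₁ sin(πx/4) e^{-λ₁t}.
Decay rate: λ₁ = 1.658π²/4² ≈ 1.023.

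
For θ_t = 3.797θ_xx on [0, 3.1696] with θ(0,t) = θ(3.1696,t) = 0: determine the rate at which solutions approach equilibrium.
Eigenvalues: λₙ = 3.797n²π²/3.1696².
First three modes:
  n=1: λ₁ = 3.797π²/3.1696² ≈ 3.73
  n=2: λ₂ = 15.188π²/3.1696² ≈ 14.921 (4× faster decay)
  n=3: λ₃ = 34.173π²/3.1696² ≈ 33.572 (9× faster decay)
As t → ∞, higher modes decay exponentially faster. The n=1 mode dominates: θ ~ c₁ sin(πx/3.1696) e^{-λ₁t}.
Decay rate: λ₁ = 3.797π²/3.1696² ≈ 3.73.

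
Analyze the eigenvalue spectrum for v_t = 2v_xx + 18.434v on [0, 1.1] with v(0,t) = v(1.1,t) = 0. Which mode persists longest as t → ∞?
Eigenvalues: λₙ = 2n²π²/1.1² - 18.434.
First three modes:
  n=1: λ₁ = 2π²/1.1² - 18.434 ≈ -2.121
  n=2: λ₂ = 8π²/1.1² - 18.434 ≈ 46.82
  n=3: λ₃ = 18π²/1.1² - 18.434 ≈ 128.387
Since 2π²/1.1² ≈ 16.313 < 18.434, λ₁ < 0.
The n=1 mode grows fastest (−λₙ is largest for n=1) → dominates.
Asymptotic: v ~ c₁ sin(πx/1.1) e^{2.121t} (exponential growth at rate −λ₁ ≈ 2.121).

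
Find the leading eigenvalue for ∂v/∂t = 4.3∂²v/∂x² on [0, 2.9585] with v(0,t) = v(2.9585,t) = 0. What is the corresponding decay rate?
Eigenvalues: λₙ = 4.3n²π²/2.9585².
First three modes:
  n=1: λ₁ = 4.3π²/2.9585² ≈ 4.849
  n=2: λ₂ = 17.2π²/2.9585² ≈ 19.395 (4× faster decay)
  n=3: λ₃ = 38.7π²/2.9585² ≈ 43.638 (9× faster decay)
As t → ∞, higher modes decay exponentially faster. The n=1 mode dominates: v ~ c₁ sin(πx/2.9585) e^{-λ₁t}.
Decay rate: λ₁ = 4.3π²/2.9585² ≈ 4.849.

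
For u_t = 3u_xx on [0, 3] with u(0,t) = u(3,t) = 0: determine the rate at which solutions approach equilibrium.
Eigenvalues: λₙ = 3n²π²/3².
First three modes:
  n=1: λ₁ = 3π²/3² ≈ 3.29
  n=2: λ₂ = 12π²/3² ≈ 13.159 (4× faster decay)
  n=3: λ₃ = 27π²/3² ≈ 29.609 (9× faster decay)
As t → ∞, higher modes decay exponentially faster. The n=1 mode dominates: u ~ c₁ sin(πx/3) e^{-λ₁t}.
Decay rate: λ₁ = 3π²/3² ≈ 3.29.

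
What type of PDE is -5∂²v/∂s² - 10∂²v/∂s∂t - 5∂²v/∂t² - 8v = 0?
With A = -5, B = -10, C = -5, the discriminant is 0. This is a parabolic PDE.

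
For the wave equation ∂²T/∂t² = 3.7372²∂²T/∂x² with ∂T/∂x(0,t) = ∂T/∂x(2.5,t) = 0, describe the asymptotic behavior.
T oscillates about a mean that drifts linearly in t (generically unbounded; no decay). There is no damping, so the nonconstant modes persist as standing waves (energy conserved, no decay). But with Neumann conditions at both ends the constant mode has eigenvalue 0: the spatial mean M(t) of T satisfies M'' = 0, so M(t) = M(0) + M'(0)·t. Unless the initial velocity has zero mean (∫T_t(x,0)dx = 0), the solution grows linearly in t (unbounded, though not exponentially); if it does have zero mean, the solution stays bounded and simply oscillates.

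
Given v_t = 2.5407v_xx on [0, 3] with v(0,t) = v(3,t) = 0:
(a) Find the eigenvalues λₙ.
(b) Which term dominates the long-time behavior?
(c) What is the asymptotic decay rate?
Eigenvalues: λₙ = 2.5407n²π²/3².
First three modes:
  n=1: λ₁ = 2.5407π²/3² ≈ 2.786
  n=2: λ₂ = 10.1628π²/3² ≈ 11.145 (4× faster decay)
  n=3: λ₃ = 22.8663π²/3² ≈ 25.076 (9× faster decay)
As t → ∞, higher modes decay exponentially faster. The n=1 mode dominates: v ~ c₁ sin(πx/3) e^{-λ₁t}.
Decay rate: λ₁ = 2.5407π²/3² ≈ 2.786.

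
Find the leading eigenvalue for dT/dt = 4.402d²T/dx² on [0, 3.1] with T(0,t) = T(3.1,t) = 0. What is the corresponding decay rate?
Eigenvalues: λₙ = 4.402n²π²/3.1².
First three modes:
  n=1: λ₁ = 4.402π²/3.1² ≈ 4.521
  n=2: λ₂ = 17.608π²/3.1² ≈ 18.084 (4× faster decay)
  n=3: λ₃ = 39.618π²/3.1² ≈ 40.688 (9× faster decay)
As t → ∞, higher modes decay exponentially faster. The n=1 mode dominates: T ~ c₁ sin(πx/3.1) e^{-λ₁t}.
Decay rate: λ₁ = 4.402π²/3.1² ≈ 4.521.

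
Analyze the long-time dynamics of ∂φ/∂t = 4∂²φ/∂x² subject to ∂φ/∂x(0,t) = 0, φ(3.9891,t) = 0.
Long-time behavior: φ → 0. Heat escapes through the Dirichlet boundary.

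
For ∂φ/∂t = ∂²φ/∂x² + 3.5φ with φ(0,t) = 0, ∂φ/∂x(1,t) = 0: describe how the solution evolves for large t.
φ grows unboundedly. Reaction dominates diffusion (r=3.5 > κπ²/(4L²)≈2.47); solution grows exponentially.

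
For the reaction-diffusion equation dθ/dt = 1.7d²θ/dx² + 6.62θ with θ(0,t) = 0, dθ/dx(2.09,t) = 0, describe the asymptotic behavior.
θ grows unboundedly. Reaction dominates diffusion (r=6.62 > κπ²/(4L²)≈0.96); solution grows exponentially.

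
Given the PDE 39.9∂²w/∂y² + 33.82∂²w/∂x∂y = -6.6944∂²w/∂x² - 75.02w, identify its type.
Rewriting in standard form: 6.6944∂²w/∂x² + 33.82∂²w/∂x∂y + 39.9∂²w/∂y² + 75.02w = 0. The second-order coefficients are A = 6.6944, B = 33.82, C = 39.9. Since B² - 4AC = 75.36616 > 0, this is a hyperbolic PDE.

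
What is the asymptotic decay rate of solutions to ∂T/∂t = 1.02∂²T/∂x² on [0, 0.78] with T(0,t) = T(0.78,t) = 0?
Eigenvalues: λₙ = 1.02n²π²/0.78².
First three modes:
  n=1: λ₁ = 1.02π²/0.78² ≈ 16.547
  n=2: λ₂ = 4.08π²/0.78² ≈ 66.187 (4× faster decay)
  n=3: λ₃ = 9.18π²/0.78² ≈ 148.92 (9× faster decay)
As t → ∞, higher modes decay exponentially faster. The n=1 mode dominates: T ~ c₁ sin(πx/0.78) e^{-λ₁t}.
Decay rate: λ₁ = 1.02π²/0.78² ≈ 16.547.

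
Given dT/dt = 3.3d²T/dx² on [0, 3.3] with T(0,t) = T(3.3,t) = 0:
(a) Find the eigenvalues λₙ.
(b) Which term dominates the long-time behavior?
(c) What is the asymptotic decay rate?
Eigenvalues: λₙ = 3.3n²π²/3.3².
First three modes:
  n=1: λ₁ = 3.3π²/3.3² ≈ 2.991
  n=2: λ₂ = 13.2π²/3.3² ≈ 11.963 (4× faster decay)
  n=3: λ₃ = 29.7π²/3.3² ≈ 26.917 (9× faster decay)
As t → ∞, higher modes decay exponentially faster. The n=1 mode dominates: T ~ c₁ sin(πx/3.3) e^{-λ₁t}.
Decay rate: λ₁ = 3.3π²/3.3² ≈ 2.991.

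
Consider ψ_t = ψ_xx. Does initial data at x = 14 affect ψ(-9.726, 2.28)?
Yes, for any finite x. The heat equation has infinite propagation speed, so all initial data affects all points at any t > 0.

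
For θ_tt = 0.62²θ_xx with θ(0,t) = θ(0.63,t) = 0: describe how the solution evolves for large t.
θ oscillates (no decay). Energy is conserved; the solution oscillates indefinitely as standing waves.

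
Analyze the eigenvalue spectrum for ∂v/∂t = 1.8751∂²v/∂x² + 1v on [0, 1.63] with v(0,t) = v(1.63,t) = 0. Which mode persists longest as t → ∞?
Eigenvalues: λₙ = 1.8751n²π²/1.63² - 1.
First three modes:
  n=1: λ₁ = 1.8751π²/1.63² - 1 ≈ 5.965
  n=2: λ₂ = 7.5004π²/1.63² - 1 ≈ 26.862
  n=3: λ₃ = 16.8759π²/1.63² - 1 ≈ 61.689
Since 1.8751π²/1.63² ≈ 6.965 > 1, all λₙ > 0.
The n=1 mode decays slowest → dominates as t → ∞.
Asymptotic: v ~ c₁ sin(πx/1.63) e^{-λ₁t} with decay rate λ₁ ≈ 5.965.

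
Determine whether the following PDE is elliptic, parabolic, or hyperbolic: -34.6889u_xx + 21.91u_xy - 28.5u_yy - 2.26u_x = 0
Coefficients: A = -34.6889, B = 21.91, C = -28.5. B² - 4AC = -3474.4865, which is negative, so the equation is elliptic.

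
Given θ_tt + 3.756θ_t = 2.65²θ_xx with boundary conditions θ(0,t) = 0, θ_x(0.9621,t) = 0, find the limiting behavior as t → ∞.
θ → 0. Damping (γ=3.756) dissipates energy; oscillations decay exponentially.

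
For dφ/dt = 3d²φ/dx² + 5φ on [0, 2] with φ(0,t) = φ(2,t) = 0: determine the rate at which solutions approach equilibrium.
Eigenvalues: λₙ = 3n²π²/2² - 5.
First three modes:
  n=1: λ₁ = 3π²/2² - 5 ≈ 2.402
  n=2: λ₂ = 12π²/2² - 5 ≈ 24.609
  n=3: λ₃ = 27π²/2² - 5 ≈ 61.62
Since 3π²/2² ≈ 7.402 > 5, all λₙ > 0.
The n=1 mode decays slowest → dominates as t → ∞.
Asymptotic: φ ~ c₁ sin(πx/2) e^{-λ₁t} with decay rate λ₁ ≈ 2.402.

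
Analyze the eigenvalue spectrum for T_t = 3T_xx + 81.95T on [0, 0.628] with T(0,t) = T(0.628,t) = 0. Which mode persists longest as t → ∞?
Eigenvalues: λₙ = 3n²π²/0.628² - 81.95.
First three modes:
  n=1: λ₁ = 3π²/0.628² - 81.95 ≈ -6.874
  n=2: λ₂ = 12π²/0.628² - 81.95 ≈ 218.354
  n=3: λ₃ = 27π²/0.628² - 81.95 ≈ 593.735
Since 3π²/0.628² ≈ 75.076 < 81.95, λ₁ < 0.
The n=1 mode grows fastest (−λₙ is largest for n=1) → dominates.
Asymptotic: T ~ c₁ sin(πx/0.628) e^{6.874t} (exponential growth at rate −λ₁ ≈ 6.874).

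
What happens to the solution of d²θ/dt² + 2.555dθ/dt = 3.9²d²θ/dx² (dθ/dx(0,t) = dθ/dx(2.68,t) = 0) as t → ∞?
θ → constant (steady state). Damping (γ=2.555) dissipates the nonconstant modes; with Neumann BCs the spatial average obeys M''+γM'=0 and tends to a finite limit.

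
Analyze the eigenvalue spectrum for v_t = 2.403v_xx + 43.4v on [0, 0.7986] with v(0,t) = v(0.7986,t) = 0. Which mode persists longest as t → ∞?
Eigenvalues: λₙ = 2.403n²π²/0.7986² - 43.4.
First three modes:
  n=1: λ₁ = 2.403π²/0.7986² - 43.4 ≈ -6.213
  n=2: λ₂ = 9.612π²/0.7986² - 43.4 ≈ 105.349
  n=3: λ₃ = 21.627π²/0.7986² - 43.4 ≈ 291.286
Since 2.403π²/0.7986² ≈ 37.187 < 43.4, λ₁ < 0.
The n=1 mode grows fastest (−λₙ is largest for n=1) → dominates.
Asymptotic: v ~ c₁ sin(πx/0.7986) e^{6.213t} (exponential growth at rate −λ₁ ≈ 6.213).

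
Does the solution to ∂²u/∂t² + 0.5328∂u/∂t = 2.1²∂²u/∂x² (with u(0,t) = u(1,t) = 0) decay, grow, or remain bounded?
u → 0. Damping (γ=0.5328) dissipates energy; oscillations decay exponentially.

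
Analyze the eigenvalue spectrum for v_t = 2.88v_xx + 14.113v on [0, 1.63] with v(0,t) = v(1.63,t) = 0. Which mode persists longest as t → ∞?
Eigenvalues: λₙ = 2.88n²π²/1.63² - 14.113.
First three modes:
  n=1: λ₁ = 2.88π²/1.63² - 14.113 ≈ -3.415
  n=2: λ₂ = 11.52π²/1.63² - 14.113 ≈ 28.68
  n=3: λ₃ = 25.92π²/1.63² - 14.113 ≈ 82.172
Since 2.88π²/1.63² ≈ 10.698 < 14.113, λ₁ < 0.
The n=1 mode grows fastest (−λₙ is largest for n=1) → dominates.
Asymptotic: v ~ c₁ sin(πx/1.63) e^{3.415t} (exponential growth at rate −λ₁ ≈ 3.415).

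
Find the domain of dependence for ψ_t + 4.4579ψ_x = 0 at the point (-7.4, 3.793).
A single point: x = -24.3088147. The characteristic through (-7.4, 3.793) is x - 4.4579t = const, so x = -7.4 - 4.4579·3.793 = -24.3088147.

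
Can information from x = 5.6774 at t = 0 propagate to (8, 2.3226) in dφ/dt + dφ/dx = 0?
Yes. The characteristic through (8, 2.3226) passes through x = 5.6774.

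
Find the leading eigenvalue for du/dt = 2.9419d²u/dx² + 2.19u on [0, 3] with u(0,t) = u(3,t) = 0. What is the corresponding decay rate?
Eigenvalues: λₙ = 2.9419n²π²/3² - 2.19.
First three modes:
  n=1: λ₁ = 2.9419π²/3² - 2.19 ≈ 1.036
  n=2: λ₂ = 11.7676π²/3² - 2.19 ≈ 10.715
  n=3: λ₃ = 26.4771π²/3² - 2.19 ≈ 26.845
Since 2.9419π²/3² ≈ 3.226 > 2.19, all λₙ > 0.
The n=1 mode decays slowest → dominates as t → ∞.
Asymptotic: u ~ c₁ sin(πx/3) e^{-λ₁t} with decay rate λ₁ ≈ 1.036.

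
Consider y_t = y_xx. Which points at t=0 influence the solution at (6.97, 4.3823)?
The entire real line. The heat equation has infinite propagation speed: any initial disturbance instantly affects all points (though exponentially small far away).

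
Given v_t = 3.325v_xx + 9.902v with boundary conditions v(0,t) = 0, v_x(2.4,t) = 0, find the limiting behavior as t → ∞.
v grows unboundedly. Reaction dominates diffusion (r=9.902 > κπ²/(4L²)≈1.42); solution grows exponentially.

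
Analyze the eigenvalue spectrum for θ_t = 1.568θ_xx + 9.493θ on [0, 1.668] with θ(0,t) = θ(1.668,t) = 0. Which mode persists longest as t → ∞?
Eigenvalues: λₙ = 1.568n²π²/1.668² - 9.493.
First three modes:
  n=1: λ₁ = 1.568π²/1.668² - 9.493 ≈ -3.931
  n=2: λ₂ = 6.272π²/1.668² - 9.493 ≈ 12.756
  n=3: λ₃ = 14.112π²/1.668² - 9.493 ≈ 40.568
Since 1.568π²/1.668² ≈ 5.562 < 9.493, λ₁ < 0.
The n=1 mode grows fastest (−λₙ is largest for n=1) → dominates.
Asymptotic: θ ~ c₁ sin(πx/1.668) e^{3.931t} (exponential growth at rate −λ₁ ≈ 3.931).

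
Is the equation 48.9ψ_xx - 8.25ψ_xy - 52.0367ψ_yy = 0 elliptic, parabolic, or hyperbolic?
Computing B² - 4AC with A = 48.9, B = -8.25, C = -52.0367: discriminant = 10246.44102 (positive). Answer: hyperbolic.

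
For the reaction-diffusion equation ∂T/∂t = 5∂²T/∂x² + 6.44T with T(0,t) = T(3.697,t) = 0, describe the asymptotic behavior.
T grows unboundedly. Reaction dominates diffusion (r=6.44 > κπ²/L²≈3.61); solution grows exponentially.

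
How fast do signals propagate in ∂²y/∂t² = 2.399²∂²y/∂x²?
Speed = 2.399. Information travels along characteristics x = x₀ ± 2.399t.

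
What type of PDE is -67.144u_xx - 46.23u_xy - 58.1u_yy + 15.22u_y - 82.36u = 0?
With A = -67.144, B = -46.23, C = -58.1, the discriminant is -13467.0527. This is an elliptic PDE.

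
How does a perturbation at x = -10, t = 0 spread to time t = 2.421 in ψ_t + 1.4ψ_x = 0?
At x = -6.6106. The characteristic carries data from (-10, 0) to (-6.6106, 2.421).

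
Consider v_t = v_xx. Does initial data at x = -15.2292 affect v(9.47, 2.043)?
Yes, for any finite x. The heat equation has infinite propagation speed, so all initial data affects all points at any t > 0.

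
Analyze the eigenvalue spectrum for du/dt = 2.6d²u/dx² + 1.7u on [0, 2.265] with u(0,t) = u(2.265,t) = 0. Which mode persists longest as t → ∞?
Eigenvalues: λₙ = 2.6n²π²/2.265² - 1.7.
First three modes:
  n=1: λ₁ = 2.6π²/2.265² - 1.7 ≈ 3.302
  n=2: λ₂ = 10.4π²/2.265² - 1.7 ≈ 18.308
  n=3: λ₃ = 23.4π²/2.265² - 1.7 ≈ 43.317
Since 2.6π²/2.265² ≈ 5.002 > 1.7, all λₙ > 0.
The n=1 mode decays slowest → dominates as t → ∞.
Asymptotic: u ~ c₁ sin(πx/2.265) e^{-λ₁t} with decay rate λ₁ ≈ 3.302.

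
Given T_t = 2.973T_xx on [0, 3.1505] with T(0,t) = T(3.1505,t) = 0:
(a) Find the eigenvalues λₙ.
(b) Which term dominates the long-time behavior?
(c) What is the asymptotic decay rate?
Eigenvalues: λₙ = 2.973n²π²/3.1505².
First three modes:
  n=1: λ₁ = 2.973π²/3.1505² ≈ 2.956
  n=2: λ₂ = 11.892π²/3.1505² ≈ 11.825 (4× faster decay)
  n=3: λ₃ = 26.757π²/3.1505² ≈ 26.606 (9× faster decay)
As t → ∞, higher modes decay exponentially faster. The n=1 mode dominates: T ~ c₁ sin(πx/3.1505) e^{-λ₁t}.
Decay rate: λ₁ = 2.973π²/3.1505² ≈ 2.956.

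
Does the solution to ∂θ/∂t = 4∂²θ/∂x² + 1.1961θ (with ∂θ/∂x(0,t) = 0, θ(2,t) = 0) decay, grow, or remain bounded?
θ → 0. Diffusion dominates reaction (r=1.1961 < κπ²/(4L²)≈2.47); solution decays.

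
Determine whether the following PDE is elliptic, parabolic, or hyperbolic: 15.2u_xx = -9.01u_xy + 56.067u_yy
Rewriting in standard form: 15.2u_xx + 9.01u_xy - 56.067u_yy = 0. Coefficients: A = 15.2, B = 9.01, C = -56.067. B² - 4AC = 3490.0537, which is positive, so the equation is hyperbolic.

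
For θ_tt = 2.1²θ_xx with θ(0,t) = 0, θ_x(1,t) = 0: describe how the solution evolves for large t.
θ oscillates (no decay). Energy is conserved; the solution oscillates indefinitely as standing waves.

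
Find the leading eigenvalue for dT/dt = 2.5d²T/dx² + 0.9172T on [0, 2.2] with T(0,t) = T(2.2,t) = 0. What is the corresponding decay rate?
Eigenvalues: λₙ = 2.5n²π²/2.2² - 0.9172.
First three modes:
  n=1: λ₁ = 2.5π²/2.2² - 0.9172 ≈ 4.181
  n=2: λ₂ = 10π²/2.2² - 0.9172 ≈ 19.475
  n=3: λ₃ = 22.5π²/2.2² - 0.9172 ≈ 44.964
Since 2.5π²/2.2² ≈ 5.098 > 0.9172, all λₙ > 0.
The n=1 mode decays slowest → dominates as t → ∞.
Asymptotic: T ~ c₁ sin(πx/2.2) e^{-λ₁t} with decay rate λ₁ ≈ 4.181.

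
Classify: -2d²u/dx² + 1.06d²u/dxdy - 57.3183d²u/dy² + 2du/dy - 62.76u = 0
Elliptic (discriminant = -457.4228).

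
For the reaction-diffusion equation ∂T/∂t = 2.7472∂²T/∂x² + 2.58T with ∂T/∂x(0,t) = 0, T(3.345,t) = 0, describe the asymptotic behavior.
T grows unboundedly. Reaction dominates diffusion (r=2.58 > κπ²/(4L²)≈0.61); solution grows exponentially.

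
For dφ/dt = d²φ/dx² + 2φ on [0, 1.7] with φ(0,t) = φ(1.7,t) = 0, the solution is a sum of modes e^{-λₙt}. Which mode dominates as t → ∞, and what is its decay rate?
Eigenvalues: λₙ = n²π²/1.7² - 2.
First three modes:
  n=1: λ₁ = π²/1.7² - 2 ≈ 1.415
  n=2: λ₂ = 4π²/1.7² - 2 ≈ 11.66
  n=3: λ₃ = 9π²/1.7² - 2 ≈ 28.736
Since π²/1.7² ≈ 3.415 > 2, all λₙ > 0.
The n=1 mode decays slowest → dominates as t → ∞.
Asymptotic: φ ~ c₁ sin(πx/1.7) e^{-λ₁t} with decay rate λ₁ ≈ 1.415.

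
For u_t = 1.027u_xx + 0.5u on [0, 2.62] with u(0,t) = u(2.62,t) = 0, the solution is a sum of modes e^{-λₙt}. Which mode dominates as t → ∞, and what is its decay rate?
Eigenvalues: λₙ = 1.027n²π²/2.62² - 0.5.
First three modes:
  n=1: λ₁ = 1.027π²/2.62² - 0.5 ≈ 0.977
  n=2: λ₂ = 4.108π²/2.62² - 0.5 ≈ 5.406
  n=3: λ₃ = 9.243π²/2.62² - 0.5 ≈ 12.79
Since 1.027π²/2.62² ≈ 1.477 > 0.5, all λₙ > 0.
The n=1 mode decays slowest → dominates as t → ∞.
Asymptotic: u ~ c₁ sin(πx/2.62) e^{-λ₁t} with decay rate λ₁ ≈ 0.977.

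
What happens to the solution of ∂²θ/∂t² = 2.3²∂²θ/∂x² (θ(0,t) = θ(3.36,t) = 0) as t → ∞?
θ oscillates (no decay). Energy is conserved; the solution oscillates indefinitely as standing waves.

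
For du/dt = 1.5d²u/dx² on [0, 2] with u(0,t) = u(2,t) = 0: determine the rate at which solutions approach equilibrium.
Eigenvalues: λₙ = 1.5n²π²/2².
First three modes:
  n=1: λ₁ = 1.5π²/2² ≈ 3.701
  n=2: λ₂ = 6π²/2² ≈ 14.804 (4× faster decay)
  n=3: λ₃ = 13.5π²/2² ≈ 33.31 (9× faster decay)
As t → ∞, higher modes decay exponentially faster. The n=1 mode dominates: u ~ c₁ sin(πx/2) e^{-λ₁t}.
Decay rate: λ₁ = 1.5π²/2² ≈ 3.701.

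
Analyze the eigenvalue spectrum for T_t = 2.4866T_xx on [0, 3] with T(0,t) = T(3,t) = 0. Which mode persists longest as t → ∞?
Eigenvalues: λₙ = 2.4866n²π²/3².
First three modes:
  n=1: λ₁ = 2.4866π²/3² ≈ 2.727
  n=2: λ₂ = 9.9464π²/3² ≈ 10.907 (4× faster decay)
  n=3: λ₃ = 22.3794π²/3² ≈ 24.542 (9× faster decay)
As t → ∞, higher modes decay exponentially faster. The n=1 mode dominates: T ~ c₁ sin(πx/3) e^{-λ₁t}.
Decay rate: λ₁ = 2.4866π²/3² ≈ 2.727.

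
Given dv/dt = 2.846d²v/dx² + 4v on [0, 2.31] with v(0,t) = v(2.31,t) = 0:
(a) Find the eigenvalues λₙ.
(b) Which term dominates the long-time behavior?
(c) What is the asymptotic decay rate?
Eigenvalues: λₙ = 2.846n²π²/2.31² - 4.
First three modes:
  n=1: λ₁ = 2.846π²/2.31² - 4 ≈ 1.264
  n=2: λ₂ = 11.384π²/2.31² - 4 ≈ 17.056
  n=3: λ₃ = 25.614π²/2.31² - 4 ≈ 43.375
Since 2.846π²/2.31² ≈ 5.264 > 4, all λₙ > 0.
The n=1 mode decays slowest → dominates as t → ∞.
Asymptotic: v ~ c₁ sin(πx/2.31) e^{-λ₁t} with decay rate λ₁ ≈ 1.264.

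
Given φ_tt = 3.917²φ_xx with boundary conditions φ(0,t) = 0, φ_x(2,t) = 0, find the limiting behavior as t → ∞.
φ oscillates (no decay). Energy is conserved; the solution oscillates indefinitely as standing waves.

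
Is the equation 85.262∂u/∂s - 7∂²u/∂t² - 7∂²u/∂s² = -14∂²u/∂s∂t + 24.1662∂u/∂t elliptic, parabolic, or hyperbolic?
Rewriting in standard form: -7∂²u/∂s² + 14∂²u/∂s∂t - 7∂²u/∂t² + 85.262∂u/∂s - 24.1662∂u/∂t = 0. Computing B² - 4AC with A = -7, B = 14, C = -7: discriminant = 0 (zero). Answer: parabolic.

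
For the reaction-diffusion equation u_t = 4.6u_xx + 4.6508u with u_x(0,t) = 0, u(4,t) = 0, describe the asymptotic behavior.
u grows unboundedly. Reaction dominates diffusion (r=4.6508 > κπ²/(4L²)≈0.71); solution grows exponentially.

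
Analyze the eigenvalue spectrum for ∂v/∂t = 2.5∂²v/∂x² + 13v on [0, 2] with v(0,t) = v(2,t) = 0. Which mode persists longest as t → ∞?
Eigenvalues: λₙ = 2.5n²π²/2² - 13.
First three modes:
  n=1: λ₁ = 2.5π²/2² - 13 ≈ -6.831
  n=2: λ₂ = 10π²/2² - 13 ≈ 11.674
  n=3: λ₃ = 22.5π²/2² - 13 ≈ 42.517
Since 2.5π²/2² ≈ 6.169 < 13, λ₁ < 0.
The n=1 mode grows fastest (−λₙ is largest for n=1) → dominates.
Asymptotic: v ~ c₁ sin(πx/2) e^{6.831t} (exponential growth at rate −λ₁ ≈ 6.831).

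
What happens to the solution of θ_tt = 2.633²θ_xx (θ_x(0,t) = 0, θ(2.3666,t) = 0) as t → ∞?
θ oscillates (no decay). Energy is conserved; the solution oscillates indefinitely as standing waves.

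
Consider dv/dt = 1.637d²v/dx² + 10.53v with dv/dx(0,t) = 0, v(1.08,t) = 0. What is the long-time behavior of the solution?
As t → ∞, v grows unboundedly. Reaction dominates diffusion (r=10.53 > κπ²/(4L²)≈3.46); solution grows exponentially.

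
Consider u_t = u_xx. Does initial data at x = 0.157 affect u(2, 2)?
Yes, for any finite x. The heat equation has infinite propagation speed, so all initial data affects all points at any t > 0.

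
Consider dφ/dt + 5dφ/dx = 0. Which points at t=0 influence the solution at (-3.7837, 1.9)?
A single point: x = -13.2837. The characteristic through (-3.7837, 1.9) is x - 5t = const, so x = -3.7837 - 5·1.9 = -13.2837.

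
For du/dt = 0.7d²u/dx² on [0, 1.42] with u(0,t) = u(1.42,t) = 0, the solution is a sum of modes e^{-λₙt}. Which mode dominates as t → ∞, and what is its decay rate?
Eigenvalues: λₙ = 0.7n²π²/1.42².
First three modes:
  n=1: λ₁ = 0.7π²/1.42² ≈ 3.426
  n=2: λ₂ = 2.8π²/1.42² ≈ 13.705 (4× faster decay)
  n=3: λ₃ = 6.3π²/1.42² ≈ 30.836 (9× faster decay)
As t → ∞, higher modes decay exponentially faster. The n=1 mode dominates: u ~ c₁ sin(πx/1.42) e^{-λ₁t}.
Decay rate: λ₁ = 0.7π²/1.42² ≈ 3.426.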